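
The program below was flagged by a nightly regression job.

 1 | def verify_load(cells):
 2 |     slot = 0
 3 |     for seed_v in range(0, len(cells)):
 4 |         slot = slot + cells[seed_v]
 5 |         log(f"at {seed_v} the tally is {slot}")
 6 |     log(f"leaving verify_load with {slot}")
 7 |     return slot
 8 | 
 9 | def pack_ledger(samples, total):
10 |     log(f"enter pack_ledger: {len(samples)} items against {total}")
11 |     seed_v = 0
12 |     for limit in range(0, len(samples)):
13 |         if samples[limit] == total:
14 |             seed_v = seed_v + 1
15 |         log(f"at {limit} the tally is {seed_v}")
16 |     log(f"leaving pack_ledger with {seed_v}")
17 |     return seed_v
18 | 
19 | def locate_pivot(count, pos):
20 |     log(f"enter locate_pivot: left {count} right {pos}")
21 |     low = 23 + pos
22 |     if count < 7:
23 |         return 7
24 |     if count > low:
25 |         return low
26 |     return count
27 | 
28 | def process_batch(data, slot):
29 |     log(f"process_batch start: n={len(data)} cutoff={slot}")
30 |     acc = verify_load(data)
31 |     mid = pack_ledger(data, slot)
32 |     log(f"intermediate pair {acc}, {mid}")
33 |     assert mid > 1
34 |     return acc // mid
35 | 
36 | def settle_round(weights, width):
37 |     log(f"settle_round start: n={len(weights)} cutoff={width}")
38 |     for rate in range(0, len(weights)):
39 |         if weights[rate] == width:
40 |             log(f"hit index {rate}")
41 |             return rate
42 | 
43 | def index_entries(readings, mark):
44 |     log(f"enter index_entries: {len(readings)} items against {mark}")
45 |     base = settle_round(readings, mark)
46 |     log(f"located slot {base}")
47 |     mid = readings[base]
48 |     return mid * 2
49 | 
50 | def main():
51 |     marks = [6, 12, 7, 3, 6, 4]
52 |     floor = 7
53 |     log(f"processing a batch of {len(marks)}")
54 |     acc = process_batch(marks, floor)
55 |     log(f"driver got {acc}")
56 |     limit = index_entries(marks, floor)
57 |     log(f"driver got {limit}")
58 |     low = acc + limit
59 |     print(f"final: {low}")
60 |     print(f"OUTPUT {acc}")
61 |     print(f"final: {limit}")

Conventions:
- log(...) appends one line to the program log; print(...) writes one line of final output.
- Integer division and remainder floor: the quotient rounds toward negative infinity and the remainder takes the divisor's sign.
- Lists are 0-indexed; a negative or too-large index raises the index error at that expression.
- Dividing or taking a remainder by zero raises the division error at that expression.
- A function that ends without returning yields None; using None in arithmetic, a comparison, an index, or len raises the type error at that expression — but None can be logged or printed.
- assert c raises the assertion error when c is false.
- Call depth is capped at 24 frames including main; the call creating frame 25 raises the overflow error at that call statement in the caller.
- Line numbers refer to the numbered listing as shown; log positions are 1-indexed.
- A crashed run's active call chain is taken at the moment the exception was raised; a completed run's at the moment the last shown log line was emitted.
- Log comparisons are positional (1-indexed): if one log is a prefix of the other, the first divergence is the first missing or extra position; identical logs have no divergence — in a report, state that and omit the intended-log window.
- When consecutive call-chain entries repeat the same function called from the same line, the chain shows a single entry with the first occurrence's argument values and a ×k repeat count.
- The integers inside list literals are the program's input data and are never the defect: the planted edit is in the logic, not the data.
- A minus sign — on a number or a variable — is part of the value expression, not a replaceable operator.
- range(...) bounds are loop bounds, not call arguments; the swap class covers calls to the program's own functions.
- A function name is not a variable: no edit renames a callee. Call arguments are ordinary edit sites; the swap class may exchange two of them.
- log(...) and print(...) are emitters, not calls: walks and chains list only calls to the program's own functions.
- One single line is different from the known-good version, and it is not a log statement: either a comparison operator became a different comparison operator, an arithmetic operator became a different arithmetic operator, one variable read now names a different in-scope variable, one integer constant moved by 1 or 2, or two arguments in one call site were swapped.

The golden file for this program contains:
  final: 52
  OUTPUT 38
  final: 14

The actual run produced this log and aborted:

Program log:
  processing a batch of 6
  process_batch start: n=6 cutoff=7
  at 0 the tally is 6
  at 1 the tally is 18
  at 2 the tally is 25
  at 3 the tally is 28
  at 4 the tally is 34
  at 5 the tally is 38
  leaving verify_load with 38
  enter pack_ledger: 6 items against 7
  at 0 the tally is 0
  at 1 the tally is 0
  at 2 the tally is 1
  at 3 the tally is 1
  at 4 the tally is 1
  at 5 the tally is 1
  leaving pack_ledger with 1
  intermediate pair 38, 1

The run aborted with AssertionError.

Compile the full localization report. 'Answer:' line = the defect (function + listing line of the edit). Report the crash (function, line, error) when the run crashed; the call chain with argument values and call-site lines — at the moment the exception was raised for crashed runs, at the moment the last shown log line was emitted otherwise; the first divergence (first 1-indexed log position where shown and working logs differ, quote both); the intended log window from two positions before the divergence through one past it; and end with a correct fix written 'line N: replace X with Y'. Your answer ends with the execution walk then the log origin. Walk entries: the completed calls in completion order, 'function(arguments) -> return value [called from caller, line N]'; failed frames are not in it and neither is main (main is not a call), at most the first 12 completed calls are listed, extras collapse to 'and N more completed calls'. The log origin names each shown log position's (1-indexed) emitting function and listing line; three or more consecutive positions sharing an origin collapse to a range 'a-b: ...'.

Answer: the defect is in process_batch at line 33.
Key fact: The log ends early — 18 lines, where the working version next logs 'driver got 38'.
Crash: process_batch, line 33, AssertionError.
Call chain: main -> process_batch([6, 12, 7, 3, 6, 4], 7) (called at line 54).
First divergence: position 19 — after 18 matching lines the faulty run goes silent; intended next line 'driver got 38'.
Intended log window:
  17: leaving pack_ledger with 1
  18: intermediate pair 38, 1
  19: driver got 38
  20: enter index_entries: 6 items against 7
Execution walk:
  verify_load([6, 12, 7, 3, 6, 4]) -> 38  [called from process_batch, line 30]
  pack_ledger([6, 12, 7, 3, 6, 4], 7) -> 1  [called from process_batch, line 31]
Log origins:
  1: logged in main at line 53
  2: logged in process_batch at line 29
  3-8: logged in verify_load at line 5
  9: logged in verify_load at line 6
  10: logged in pack_ledger at line 10
  11-16: logged in pack_ledger at line 15
  17: logged in pack_ledger at line 16
  18: logged in process_batch at line 32
A correct fix: line 33: replace `1` with `0`.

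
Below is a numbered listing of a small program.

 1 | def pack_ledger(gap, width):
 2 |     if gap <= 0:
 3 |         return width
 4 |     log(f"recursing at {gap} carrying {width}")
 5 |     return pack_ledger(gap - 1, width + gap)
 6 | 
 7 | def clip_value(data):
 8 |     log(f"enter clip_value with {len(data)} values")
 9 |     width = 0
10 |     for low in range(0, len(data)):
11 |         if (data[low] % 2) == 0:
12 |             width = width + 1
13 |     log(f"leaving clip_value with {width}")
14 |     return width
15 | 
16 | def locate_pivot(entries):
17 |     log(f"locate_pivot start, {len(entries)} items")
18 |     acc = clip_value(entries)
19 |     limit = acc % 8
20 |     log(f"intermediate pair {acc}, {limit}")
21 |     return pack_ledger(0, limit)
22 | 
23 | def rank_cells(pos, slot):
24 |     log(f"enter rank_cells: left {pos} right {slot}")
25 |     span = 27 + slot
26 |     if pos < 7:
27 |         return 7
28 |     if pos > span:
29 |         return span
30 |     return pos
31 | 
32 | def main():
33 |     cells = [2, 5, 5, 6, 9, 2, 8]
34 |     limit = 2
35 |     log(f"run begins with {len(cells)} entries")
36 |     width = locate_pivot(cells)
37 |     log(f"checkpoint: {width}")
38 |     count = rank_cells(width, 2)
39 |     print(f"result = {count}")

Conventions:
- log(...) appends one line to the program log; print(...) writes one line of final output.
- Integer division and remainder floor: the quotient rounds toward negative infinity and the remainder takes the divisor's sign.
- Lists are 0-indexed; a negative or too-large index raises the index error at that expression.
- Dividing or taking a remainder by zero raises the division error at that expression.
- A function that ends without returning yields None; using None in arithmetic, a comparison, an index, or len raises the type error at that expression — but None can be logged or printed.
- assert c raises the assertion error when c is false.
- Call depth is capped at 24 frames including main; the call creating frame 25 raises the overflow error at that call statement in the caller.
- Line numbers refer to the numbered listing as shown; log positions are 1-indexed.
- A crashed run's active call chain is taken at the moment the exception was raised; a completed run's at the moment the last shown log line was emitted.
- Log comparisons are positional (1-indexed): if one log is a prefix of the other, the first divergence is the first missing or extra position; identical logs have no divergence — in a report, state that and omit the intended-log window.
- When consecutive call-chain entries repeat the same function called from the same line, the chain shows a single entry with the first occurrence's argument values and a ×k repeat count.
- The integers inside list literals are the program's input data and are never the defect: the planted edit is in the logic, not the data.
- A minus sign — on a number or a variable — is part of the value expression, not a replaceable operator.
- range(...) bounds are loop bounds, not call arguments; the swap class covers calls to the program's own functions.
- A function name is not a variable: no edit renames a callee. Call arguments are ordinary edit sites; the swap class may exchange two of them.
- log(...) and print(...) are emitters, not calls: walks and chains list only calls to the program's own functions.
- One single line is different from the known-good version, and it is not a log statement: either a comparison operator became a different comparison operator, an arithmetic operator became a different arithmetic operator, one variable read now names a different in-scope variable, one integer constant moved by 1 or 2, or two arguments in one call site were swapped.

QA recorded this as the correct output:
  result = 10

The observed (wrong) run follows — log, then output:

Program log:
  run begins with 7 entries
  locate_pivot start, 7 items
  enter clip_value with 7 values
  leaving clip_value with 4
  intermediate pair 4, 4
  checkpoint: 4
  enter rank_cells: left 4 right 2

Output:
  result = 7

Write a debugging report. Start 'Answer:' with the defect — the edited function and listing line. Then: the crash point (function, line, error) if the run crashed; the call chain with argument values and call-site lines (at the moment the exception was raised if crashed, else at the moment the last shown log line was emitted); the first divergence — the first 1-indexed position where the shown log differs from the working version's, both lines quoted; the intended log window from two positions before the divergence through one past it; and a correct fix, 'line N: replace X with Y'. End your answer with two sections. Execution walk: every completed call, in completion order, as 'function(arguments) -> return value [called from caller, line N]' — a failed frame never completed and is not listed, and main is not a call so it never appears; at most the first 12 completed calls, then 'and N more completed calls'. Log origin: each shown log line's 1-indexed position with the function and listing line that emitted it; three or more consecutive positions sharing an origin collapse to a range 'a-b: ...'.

Answer: the defect is in locate_pivot at line 21.
Key observation: Position 6 is the first bad log line: 'checkpoint: 4' should read 'recursing at 4 carrying 0'.
Call chain: main -> rank_cells(4, 2) (called at line 38).
First divergence: position 6 — shown 'checkpoint: 4', intended 'recursing at 4 carrying 0'.
Intended log window:
  4: leaving clip_value with 4
  5: intermediate pair 4, 4
  6: recursing at 4 carrying 0
  7: recursing at 3 carrying 4
Execution walk:
  clip_value([2, 5, 5, 6, 9, 2, 8]) -> 4  [called from locate_pivot, line 18]
  pack_ledger(0, 4) -> 4  [called from locate_pivot, line 21]
  locate_pivot([2, 5, 5, 6, 9, 2, 8]) -> 4  [called from main, line 36]
  rank_cells(4, 2) -> 7  [called from main, line 38]
Log origins:
  1: emitted by main (line 35)
  2: emitted by locate_pivot (line 17)
  3: emitted by clip_value (line 8)
  4: emitted by clip_value (line 13)
  5: emitted by locate_pivot (line 20)
  6: emitted by main (line 37)
  7: emitted by rank_cells (line 24)
A correct fix: line 21: replace `pack_ledger(0, limit)` with `pack_ledger(limit, 0)`.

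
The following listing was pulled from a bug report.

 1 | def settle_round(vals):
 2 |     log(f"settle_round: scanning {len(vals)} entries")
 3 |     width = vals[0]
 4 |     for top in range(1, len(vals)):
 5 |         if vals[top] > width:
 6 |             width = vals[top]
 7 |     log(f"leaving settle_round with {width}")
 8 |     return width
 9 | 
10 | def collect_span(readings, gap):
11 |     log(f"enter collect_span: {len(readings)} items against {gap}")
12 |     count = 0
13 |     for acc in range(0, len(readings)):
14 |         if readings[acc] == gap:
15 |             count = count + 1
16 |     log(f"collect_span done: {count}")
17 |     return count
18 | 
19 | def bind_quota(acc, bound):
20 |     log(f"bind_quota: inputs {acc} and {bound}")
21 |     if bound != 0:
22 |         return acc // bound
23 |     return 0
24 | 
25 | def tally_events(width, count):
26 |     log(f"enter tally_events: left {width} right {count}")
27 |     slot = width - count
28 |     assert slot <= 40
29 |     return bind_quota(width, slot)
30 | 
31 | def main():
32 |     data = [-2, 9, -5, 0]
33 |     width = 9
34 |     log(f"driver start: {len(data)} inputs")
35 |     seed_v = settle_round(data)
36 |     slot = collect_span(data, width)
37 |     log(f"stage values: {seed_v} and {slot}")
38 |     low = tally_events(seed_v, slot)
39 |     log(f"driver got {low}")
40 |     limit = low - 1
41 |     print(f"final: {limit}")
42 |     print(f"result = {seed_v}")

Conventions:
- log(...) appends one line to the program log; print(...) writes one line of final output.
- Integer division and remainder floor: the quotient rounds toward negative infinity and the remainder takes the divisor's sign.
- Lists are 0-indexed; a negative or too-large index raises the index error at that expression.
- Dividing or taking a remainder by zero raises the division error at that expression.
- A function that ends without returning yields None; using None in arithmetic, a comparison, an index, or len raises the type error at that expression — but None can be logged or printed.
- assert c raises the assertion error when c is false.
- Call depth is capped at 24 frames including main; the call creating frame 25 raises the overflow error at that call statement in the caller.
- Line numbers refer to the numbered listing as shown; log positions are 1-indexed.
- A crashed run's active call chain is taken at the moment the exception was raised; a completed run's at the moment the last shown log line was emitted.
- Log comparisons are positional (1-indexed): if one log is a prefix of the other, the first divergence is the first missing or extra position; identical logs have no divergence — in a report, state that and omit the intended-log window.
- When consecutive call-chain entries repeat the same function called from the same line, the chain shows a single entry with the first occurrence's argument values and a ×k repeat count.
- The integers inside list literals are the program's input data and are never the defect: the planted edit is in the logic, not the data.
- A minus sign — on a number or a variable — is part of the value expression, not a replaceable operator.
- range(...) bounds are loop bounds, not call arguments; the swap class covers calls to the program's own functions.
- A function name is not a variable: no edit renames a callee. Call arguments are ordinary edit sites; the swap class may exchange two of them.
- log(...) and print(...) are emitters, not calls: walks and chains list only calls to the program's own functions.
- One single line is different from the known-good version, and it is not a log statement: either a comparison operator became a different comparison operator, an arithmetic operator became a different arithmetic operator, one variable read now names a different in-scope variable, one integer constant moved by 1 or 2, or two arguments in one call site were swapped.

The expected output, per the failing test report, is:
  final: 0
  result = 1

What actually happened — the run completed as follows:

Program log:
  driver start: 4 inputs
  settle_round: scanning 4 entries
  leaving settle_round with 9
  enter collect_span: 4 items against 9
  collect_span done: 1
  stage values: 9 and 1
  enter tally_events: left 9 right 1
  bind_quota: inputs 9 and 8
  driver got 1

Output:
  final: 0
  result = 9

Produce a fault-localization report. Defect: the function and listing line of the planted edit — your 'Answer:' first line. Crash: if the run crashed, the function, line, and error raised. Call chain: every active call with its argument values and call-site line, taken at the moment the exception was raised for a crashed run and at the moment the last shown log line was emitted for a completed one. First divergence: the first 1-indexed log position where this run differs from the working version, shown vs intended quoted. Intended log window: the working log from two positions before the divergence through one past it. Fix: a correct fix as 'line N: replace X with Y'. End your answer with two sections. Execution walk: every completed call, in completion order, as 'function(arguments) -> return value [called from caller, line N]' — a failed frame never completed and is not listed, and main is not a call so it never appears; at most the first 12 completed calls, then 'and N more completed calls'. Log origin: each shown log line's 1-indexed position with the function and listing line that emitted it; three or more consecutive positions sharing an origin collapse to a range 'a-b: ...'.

Answer: the defect is in main at line 42.
Key observation: The two runs log identically and part ways only at the printed values.
Call chain: main.
First divergence: there is none — every log position agrees.
Execution walk:
  settle_round([-2, 9, -5, 0]) -> 9  [called from main, line 35]
  collect_span([-2, 9, -5, 0], 9) -> 1  [called from main, line 36]
  bind_quota(9, 8) -> 1  [called from tally_events, line 29]
  tally_events(9, 1) -> 1  [called from main, line 38]
Origin of each log line:
  1: emitted by main (line 34)
  2: emitted by settle_round (line 2)
  3: emitted by settle_round (line 7)
  4: emitted by collect_span (line 11)
  5: emitted by collect_span (line 16)
  6: emitted by main (line 37)
  7: emitted by tally_events (line 26)
  8: emitted by bind_quota (line 20)
  9: emitted by main (line 39)
A correct fix: line 42: replace `seed_v` with `low`.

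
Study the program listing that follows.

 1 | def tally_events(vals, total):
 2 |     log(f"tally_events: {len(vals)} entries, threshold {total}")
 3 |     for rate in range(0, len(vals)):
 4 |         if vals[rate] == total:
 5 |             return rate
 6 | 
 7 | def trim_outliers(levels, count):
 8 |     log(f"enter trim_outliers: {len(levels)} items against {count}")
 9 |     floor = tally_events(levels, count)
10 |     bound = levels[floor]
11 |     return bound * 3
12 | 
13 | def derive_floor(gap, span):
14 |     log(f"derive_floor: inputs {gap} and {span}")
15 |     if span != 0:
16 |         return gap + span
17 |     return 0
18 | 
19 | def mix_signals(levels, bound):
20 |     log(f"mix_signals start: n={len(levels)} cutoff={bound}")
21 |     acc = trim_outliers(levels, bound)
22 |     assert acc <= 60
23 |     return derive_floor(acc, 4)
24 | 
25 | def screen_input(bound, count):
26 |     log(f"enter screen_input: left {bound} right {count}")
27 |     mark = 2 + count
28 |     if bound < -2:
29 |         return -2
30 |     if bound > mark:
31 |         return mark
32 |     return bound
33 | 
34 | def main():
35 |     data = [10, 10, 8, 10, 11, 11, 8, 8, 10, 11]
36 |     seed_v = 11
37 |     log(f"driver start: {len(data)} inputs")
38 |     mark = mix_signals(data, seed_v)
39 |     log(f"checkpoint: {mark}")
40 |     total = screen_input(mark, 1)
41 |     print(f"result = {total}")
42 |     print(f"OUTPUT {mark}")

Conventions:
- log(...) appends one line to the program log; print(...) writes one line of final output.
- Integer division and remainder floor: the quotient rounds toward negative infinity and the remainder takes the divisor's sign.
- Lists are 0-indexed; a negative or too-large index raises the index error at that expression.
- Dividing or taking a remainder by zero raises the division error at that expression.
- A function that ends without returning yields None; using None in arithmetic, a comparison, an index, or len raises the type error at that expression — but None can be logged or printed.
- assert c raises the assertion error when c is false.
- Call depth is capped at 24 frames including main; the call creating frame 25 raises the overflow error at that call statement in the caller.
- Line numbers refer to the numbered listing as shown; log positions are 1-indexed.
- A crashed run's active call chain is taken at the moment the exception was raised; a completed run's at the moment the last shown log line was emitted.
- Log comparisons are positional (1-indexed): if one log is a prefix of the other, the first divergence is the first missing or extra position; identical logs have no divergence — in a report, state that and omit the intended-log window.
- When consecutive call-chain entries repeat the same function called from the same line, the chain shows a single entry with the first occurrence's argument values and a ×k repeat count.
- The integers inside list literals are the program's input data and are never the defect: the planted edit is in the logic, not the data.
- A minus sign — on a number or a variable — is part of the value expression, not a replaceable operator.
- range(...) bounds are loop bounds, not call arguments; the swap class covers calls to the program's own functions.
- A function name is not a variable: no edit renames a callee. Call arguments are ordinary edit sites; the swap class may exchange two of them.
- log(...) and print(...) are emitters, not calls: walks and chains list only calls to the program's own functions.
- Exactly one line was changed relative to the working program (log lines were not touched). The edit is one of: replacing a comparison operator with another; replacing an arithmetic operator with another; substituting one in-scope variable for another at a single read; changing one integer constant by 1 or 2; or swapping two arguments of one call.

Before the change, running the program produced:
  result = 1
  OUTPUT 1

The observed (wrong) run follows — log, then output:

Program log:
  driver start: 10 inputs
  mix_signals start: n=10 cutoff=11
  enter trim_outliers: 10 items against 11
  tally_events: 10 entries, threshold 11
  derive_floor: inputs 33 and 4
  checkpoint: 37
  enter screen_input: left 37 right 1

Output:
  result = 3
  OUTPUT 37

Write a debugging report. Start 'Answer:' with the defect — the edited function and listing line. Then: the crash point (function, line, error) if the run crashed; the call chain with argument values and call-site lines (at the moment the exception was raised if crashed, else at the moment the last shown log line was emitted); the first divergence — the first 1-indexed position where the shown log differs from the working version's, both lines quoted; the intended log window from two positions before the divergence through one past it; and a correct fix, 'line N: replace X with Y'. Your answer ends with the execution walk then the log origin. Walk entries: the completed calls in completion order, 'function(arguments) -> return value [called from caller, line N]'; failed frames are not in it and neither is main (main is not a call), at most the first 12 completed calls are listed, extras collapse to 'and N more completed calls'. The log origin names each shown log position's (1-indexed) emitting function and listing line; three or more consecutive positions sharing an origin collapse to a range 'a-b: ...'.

Answer: the defect is in derive_floor at line 16.
Key fact: The earliest visible damage is log position 6 — 'checkpoint: 37' rather than the intended 'checkpoint: 1'.
Call chain: main -> screen_input(37, 1) (called at line 40).
First divergence: position 6 — the shown line 'checkpoint: 37' should read 'checkpoint: 1'.
Intended log window:
  4: tally_events: 10 entries, threshold 11
  5: derive_floor: inputs 33 and 4
  6: checkpoint: 1
  7: enter screen_input: left 1 right 1
Execution walk:
  tally_events([10, 10, 8, 10, 11, 11, 8, 8, 10, 11], 11) -> 4  [called from trim_outliers, line 9]
  trim_outliers([10, 10, 8, 10, 11, 11, 8, 8, 10, 11], 11) -> 33  [called from mix_signals, line 21]
  derive_floor(33, 4) -> 37  [called from mix_signals, line 23]
  mix_signals([10, 10, 8, 10, 11, 11, 8, 8, 10, 11], 11) -> 37  [called from main, line 38]
  screen_input(37, 1) -> 3  [called from main, line 40]
Log origins:
  1: logged in main at line 37
  2: logged in mix_signals at line 20
  3: logged in trim_outliers at line 8
  4: logged in tally_events at line 2
  5: logged in derive_floor at line 14
  6: logged in main at line 39
  7: logged in screen_input at line 26
A correct fix: line 16: replace `+` with `%`.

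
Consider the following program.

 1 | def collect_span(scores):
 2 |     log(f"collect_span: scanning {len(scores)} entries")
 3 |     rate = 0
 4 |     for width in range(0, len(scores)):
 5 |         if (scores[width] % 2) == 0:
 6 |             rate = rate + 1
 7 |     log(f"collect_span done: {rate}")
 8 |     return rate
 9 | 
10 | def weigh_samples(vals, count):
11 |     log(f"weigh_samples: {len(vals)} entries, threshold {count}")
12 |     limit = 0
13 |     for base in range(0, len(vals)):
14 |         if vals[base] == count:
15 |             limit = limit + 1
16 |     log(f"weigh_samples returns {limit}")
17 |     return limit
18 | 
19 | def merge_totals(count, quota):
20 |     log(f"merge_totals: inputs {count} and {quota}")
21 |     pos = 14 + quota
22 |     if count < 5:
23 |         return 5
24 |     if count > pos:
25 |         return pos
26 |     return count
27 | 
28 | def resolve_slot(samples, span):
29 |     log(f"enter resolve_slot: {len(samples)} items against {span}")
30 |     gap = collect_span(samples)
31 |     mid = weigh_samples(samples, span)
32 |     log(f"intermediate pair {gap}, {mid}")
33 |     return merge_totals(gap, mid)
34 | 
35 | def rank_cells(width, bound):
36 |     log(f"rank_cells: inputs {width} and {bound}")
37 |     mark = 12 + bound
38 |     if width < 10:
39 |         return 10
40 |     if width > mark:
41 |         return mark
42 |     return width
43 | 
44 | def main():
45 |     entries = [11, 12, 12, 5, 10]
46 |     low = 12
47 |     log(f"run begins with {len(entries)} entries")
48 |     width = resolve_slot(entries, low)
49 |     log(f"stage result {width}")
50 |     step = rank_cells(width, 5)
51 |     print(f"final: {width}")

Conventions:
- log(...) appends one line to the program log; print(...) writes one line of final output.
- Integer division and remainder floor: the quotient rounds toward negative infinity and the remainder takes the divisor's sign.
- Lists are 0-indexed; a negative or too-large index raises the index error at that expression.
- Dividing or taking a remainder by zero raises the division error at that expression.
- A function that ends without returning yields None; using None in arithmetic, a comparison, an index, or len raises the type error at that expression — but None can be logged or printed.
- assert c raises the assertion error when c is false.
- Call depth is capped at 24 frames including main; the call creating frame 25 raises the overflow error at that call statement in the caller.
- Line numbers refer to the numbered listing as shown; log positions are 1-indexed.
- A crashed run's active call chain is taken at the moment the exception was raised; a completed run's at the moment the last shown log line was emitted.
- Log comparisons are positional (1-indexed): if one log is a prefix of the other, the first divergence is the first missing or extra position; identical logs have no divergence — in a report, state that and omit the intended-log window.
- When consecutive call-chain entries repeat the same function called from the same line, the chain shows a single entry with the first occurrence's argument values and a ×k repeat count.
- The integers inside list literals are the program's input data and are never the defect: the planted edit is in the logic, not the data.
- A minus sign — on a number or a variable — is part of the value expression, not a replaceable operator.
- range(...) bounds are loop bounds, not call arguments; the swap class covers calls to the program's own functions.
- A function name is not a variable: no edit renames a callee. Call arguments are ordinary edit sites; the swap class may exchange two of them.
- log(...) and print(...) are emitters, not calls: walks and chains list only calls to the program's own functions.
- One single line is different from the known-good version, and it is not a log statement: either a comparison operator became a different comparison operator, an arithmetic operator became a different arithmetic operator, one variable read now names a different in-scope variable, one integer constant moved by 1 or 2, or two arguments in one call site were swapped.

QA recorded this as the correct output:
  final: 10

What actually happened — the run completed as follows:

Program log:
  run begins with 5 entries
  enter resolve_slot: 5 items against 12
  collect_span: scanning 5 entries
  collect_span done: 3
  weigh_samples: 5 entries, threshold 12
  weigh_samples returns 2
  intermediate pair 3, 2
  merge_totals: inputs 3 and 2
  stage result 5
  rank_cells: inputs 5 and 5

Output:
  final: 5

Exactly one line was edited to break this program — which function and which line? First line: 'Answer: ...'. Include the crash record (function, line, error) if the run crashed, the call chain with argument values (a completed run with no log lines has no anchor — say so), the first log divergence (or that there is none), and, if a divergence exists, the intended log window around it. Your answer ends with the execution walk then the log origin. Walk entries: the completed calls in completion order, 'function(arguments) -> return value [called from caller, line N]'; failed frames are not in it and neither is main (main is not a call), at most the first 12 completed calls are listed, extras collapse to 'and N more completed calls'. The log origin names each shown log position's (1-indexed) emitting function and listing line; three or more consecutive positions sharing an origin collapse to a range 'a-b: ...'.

Answer: the defect is in main at line 51.
Key fact: Log streams are identical — the defect surfaces only in the printed output.
Call chain: main -> rank_cells(5, 5) (called at line 50).
First divergence: there is none — every log position agrees.
Execution walk:
  collect_span([11, 12, 12, 5, 10]) -> 3  [called from resolve_slot, line 30]
  weigh_samples([11, 12, 12, 5, 10], 12) -> 2  [called from resolve_slot, line 31]
  merge_totals(3, 2) -> 5  [called from resolve_slot, line 33]
  resolve_slot([11, 12, 12, 5, 10], 12) -> 5  [called from main, line 48]
  rank_cells(5, 5) -> 10  [called from main, line 50]
Log origins:
  1: from main, line 47
  2: from resolve_slot, line 29
  3: from collect_span, line 2
  4: from collect_span, line 7
  5: from weigh_samples, line 11
  6: from weigh_samples, line 16
  7: from resolve_slot, line 32
  8: from merge_totals, line 20
  9: from main, line 49
  10: from rank_cells, line 36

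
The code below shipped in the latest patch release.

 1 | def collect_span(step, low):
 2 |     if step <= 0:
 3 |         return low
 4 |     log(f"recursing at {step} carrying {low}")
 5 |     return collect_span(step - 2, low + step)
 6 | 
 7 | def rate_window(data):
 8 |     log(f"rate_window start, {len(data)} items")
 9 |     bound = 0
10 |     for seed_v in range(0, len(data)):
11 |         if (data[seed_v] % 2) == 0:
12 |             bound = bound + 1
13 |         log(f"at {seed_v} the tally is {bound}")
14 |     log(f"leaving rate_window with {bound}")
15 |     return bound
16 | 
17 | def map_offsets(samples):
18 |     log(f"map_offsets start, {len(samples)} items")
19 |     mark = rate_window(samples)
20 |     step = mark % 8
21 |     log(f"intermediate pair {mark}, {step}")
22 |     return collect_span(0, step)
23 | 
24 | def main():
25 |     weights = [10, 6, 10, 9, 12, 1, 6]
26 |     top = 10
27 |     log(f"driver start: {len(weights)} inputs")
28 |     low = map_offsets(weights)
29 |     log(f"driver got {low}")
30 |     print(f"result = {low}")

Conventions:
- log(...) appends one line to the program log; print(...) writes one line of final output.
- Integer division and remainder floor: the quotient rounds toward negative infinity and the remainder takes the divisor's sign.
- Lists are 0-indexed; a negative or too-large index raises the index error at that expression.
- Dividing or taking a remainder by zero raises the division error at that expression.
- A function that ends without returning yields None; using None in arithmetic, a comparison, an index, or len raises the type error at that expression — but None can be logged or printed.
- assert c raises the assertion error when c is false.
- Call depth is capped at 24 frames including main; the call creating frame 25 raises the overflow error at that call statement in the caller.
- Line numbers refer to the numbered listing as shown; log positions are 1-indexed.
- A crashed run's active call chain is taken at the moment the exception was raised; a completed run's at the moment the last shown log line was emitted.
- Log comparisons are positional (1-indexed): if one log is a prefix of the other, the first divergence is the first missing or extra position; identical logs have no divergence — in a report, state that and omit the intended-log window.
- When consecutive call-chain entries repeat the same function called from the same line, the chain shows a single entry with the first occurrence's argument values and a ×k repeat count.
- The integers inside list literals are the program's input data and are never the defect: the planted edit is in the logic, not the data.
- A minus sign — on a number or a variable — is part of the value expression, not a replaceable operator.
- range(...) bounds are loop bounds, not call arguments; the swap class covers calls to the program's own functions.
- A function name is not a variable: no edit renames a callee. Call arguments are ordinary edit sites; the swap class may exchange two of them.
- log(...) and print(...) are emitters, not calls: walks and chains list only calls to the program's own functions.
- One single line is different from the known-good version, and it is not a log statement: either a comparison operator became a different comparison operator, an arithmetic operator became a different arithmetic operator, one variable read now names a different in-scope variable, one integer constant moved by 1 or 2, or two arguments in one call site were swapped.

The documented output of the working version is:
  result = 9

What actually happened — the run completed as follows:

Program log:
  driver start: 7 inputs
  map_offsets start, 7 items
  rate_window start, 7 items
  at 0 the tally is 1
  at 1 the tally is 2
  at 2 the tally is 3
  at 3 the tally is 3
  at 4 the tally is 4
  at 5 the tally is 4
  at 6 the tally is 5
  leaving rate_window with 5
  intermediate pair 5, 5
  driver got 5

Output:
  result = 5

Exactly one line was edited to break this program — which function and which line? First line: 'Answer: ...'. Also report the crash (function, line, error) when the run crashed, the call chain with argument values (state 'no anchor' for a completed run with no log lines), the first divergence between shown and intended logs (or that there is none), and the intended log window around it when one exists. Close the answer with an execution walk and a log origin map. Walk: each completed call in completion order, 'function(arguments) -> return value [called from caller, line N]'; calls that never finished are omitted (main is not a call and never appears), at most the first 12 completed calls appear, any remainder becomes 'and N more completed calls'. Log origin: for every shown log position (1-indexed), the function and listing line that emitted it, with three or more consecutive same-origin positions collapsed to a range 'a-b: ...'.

Answer: the defect is in map_offsets at line 22.
Key observation: The log first diverges at position 13: the faulty run prints 'driver got 5' where the working version prints 'recursing at 5 carrying 0'.
Call chain: main.
First divergence: position 13 — the shown line 'driver got 5' should read 'recursing at 5 carrying 0'.
Intended log window:
  11: leaving rate_window with 5
  12: intermediate pair 5, 5
  13: recursing at 5 carrying 0
  14: recursing at 3 carrying 5
Execution walk:
  rate_window([10, 6, 10, 9, 12, 1, 6]) -> 5  [called from map_offsets, line 19]
  collect_span(0, 5) -> 5  [called from map_offsets, line 22]
  map_offsets([10, 6, 10, 9, 12, 1, 6]) -> 5  [called from main, line 28]
Log origins:
  1: logged in main at line 27
  2: logged in map_offsets at line 18
  3: logged in rate_window at line 8
  4-10: logged in rate_window at line 13
  11: logged in rate_window at line 14
  12: logged in map_offsets at line 21
  13: logged in main at line 29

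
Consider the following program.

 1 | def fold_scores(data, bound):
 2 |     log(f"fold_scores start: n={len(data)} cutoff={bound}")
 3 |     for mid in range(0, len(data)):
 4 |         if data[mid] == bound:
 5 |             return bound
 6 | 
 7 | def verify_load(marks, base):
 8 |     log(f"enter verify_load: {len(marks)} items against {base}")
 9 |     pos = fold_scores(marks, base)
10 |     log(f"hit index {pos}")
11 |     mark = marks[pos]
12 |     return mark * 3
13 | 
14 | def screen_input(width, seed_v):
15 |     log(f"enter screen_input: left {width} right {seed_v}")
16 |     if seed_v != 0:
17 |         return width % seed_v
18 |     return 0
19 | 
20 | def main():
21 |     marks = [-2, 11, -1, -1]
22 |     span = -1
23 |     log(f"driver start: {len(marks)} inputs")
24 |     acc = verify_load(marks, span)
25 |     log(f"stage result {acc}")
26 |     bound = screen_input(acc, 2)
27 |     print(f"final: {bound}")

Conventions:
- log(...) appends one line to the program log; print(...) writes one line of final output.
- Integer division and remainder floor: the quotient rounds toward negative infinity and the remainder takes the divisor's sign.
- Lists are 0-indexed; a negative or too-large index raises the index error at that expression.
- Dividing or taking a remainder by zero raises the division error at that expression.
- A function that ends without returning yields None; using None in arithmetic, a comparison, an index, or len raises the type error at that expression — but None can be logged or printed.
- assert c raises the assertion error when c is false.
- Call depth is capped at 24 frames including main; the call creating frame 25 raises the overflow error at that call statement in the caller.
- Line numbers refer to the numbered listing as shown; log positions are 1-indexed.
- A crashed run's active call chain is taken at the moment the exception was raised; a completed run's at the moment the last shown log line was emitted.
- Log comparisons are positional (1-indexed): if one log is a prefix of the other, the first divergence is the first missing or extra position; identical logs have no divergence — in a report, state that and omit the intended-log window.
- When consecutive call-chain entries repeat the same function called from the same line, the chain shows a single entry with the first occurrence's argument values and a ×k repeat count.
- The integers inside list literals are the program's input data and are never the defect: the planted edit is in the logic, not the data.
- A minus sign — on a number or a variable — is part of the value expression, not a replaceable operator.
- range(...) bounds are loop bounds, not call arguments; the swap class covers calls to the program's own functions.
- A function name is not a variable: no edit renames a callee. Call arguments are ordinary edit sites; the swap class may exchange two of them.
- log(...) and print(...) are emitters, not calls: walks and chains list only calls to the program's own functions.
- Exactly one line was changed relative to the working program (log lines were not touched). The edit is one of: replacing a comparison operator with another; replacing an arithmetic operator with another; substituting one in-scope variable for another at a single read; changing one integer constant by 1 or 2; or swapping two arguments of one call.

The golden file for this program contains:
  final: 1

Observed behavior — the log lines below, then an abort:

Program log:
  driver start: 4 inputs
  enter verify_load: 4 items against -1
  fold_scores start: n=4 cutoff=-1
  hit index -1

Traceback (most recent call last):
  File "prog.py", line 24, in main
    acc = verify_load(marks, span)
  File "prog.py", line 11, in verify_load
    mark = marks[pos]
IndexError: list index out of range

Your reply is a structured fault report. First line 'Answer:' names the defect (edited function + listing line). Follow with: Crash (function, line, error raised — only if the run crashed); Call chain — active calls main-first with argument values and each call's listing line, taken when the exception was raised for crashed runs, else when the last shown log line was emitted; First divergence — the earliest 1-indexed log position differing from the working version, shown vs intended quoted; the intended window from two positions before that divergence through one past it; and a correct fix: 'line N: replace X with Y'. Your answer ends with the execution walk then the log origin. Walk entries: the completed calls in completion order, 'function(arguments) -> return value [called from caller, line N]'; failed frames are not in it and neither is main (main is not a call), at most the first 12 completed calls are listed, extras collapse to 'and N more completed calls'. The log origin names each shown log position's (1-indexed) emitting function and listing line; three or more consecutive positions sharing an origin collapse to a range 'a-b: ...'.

Answer: the defect is in fold_scores at line 5.
Key observation: Everything matches until log position 4, which reads 'hit index -1' in place of 'hit index 2'.
Crash: verify_load, line 11, IndexError.
Call chain: main -> verify_load([-2, 11, -1, -1], -1) (called at line 24).
First divergence: position 4 — shown 'hit index -1', intended 'hit index 2'.
Intended log window:
  2: enter verify_load: 4 items against -1
  3: fold_scores start: n=4 cutoff=-1
  4: hit index 2
  5: stage result -3
Execution walk:
  fold_scores([-2, 11, -1, -1], -1) -> -1  [called from verify_load, line 9]
Log line origins:
  1: logged in main at line 23
  2: logged in verify_load at line 8
  3: logged in fold_scores at line 2
  4: logged in verify_load at line 10
A correct fix: line 5: replace `bound` with `mid`.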